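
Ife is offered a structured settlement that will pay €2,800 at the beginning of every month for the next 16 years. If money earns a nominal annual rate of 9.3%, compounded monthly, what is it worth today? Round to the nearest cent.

With 12 periods per year: i = 0.00775, n = 192.
PV = 2800 × [1 − (1+0.00775)^(−192)] / 0.00775 × (1+i) = 2800 × 100.498943 = 281,397.0413
Payments are at the start of each period, so multiply by (1+i).

€281,397.04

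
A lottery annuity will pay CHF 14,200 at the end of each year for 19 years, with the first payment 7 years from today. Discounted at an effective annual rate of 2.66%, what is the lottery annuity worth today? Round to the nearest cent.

PV at t=6 (ordinary 19-year annuity): 14200 × a(19|0.0266) = 14200 × 14.764589 = 209,657.1608
Discount back 6 years: 209,657.1608 × (1+0.0266)^(−6) = 209,657.1608 × 0.854265 = 179,102.7032

CHF 179,102.70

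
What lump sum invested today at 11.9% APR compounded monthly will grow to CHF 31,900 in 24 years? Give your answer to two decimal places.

CHF 1,860.18

i = 0.119/12 = 0.00991667 per month; n = 24·12 = 288.
Discount factor = (1+0.00991667)^(−288) = 0.058313; PV = 31,900 × 0.058313 = 1,860.1815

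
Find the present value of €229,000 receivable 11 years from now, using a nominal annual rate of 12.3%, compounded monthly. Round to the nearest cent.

€59,597.23

i = 0.123/12 = 0.01025 per month; n = 11·12 = 132.
Discount factor = (1+0.01025)^(−132) = 0.260250; PV = 229,000 × 0.260250 = 59,597.2306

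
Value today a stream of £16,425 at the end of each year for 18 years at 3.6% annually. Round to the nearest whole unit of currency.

PV = 16425 × [1 − (1+0.036)^(−18)] / 0.036 = 16425 × 13.081008 = 214,855.5504

£214,856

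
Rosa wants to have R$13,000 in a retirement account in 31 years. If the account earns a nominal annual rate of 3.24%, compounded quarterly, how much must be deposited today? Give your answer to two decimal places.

R$4,780.74

Periodic rate i = 0.0324/4 = 0.0081; n = 31 × 4 = 124 periods.
Discount factor = (1+0.0081)^(−124) = 0.367749; PV = 13,000 × 0.367749 = 4,780.7400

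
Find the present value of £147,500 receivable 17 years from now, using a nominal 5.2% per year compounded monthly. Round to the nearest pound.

£61,053

Periodic rate i = 0.052/12 = 0.00433333; n = 17 × 12 = 204 periods.
PV = FV·(1+i)^(−n) = 147,500 × 0.413917 = 61,052.7347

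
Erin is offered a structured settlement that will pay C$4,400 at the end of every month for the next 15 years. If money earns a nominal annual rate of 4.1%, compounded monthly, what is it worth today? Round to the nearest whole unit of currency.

i = 0.041/12 = 0.00341667 per month; n = 15·12 = 180.
Annuity factor a(180|0.00341667) = 134.280611; PV = 4400 × 134.280611 = 590,834.6879

C$590,835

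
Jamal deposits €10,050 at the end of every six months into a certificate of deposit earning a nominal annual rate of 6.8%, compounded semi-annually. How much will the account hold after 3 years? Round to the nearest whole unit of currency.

€65,664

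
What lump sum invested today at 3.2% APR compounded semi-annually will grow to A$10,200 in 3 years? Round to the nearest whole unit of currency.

A$9,273

i = 0.032/2 = 0.016 per half-year; n = 3·2 = 6.
Discount factor = (1+0.016)^(−6) = 0.909155; PV = 10,200 × 0.909155 = 9,273.3772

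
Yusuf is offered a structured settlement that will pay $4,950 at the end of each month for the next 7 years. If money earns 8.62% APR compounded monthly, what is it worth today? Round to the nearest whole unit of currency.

i = 0.0862/12 = 0.00718333 per month; n = 7·12 = 84.
PV = PMT · [1 − (1+i)^(−n)] / i = 4950 · 62.905361 = 311,381.5352

$311,382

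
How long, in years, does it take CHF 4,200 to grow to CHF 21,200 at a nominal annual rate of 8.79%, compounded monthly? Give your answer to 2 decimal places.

Periodic rate i = 0.0879/12 = 0.007325.
n = ln(21200/4200) / ln(1+0.007325) = ln(5.04762) / 0.007298 = 221.8210 months
= 221.8210/12 years

18.49 years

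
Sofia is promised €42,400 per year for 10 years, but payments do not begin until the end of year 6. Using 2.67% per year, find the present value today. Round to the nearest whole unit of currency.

€322,442

Value one period before first payment (t=5): 42400 × [1 − (1+0.0267)^(−10)] / 0.0267 = 42400 × 8.675680 = 367,848.8244
PV₀ = 367,848.8244 / (1+0.0267)^5 = 367,848.8244 / 1.140822 = 322,441.9674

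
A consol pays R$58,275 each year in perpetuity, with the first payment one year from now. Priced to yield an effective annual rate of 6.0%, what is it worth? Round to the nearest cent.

R$971,250.00

PV = PMT / i = 58275 / 0.06 = 971,250.0000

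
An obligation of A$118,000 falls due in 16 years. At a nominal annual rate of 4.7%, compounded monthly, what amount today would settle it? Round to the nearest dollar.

i = 0.047/12 = 0.00391667 per month; n = 16·12 = 192.
PV = 118,000 / (1 + 0.00391667)^192 = 118,000 / 2.118125 = 55,709.6542

A$55,710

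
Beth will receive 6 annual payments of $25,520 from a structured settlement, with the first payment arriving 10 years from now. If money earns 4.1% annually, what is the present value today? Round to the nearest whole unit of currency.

$92,880

PV at t=9 (ordinary 6-year annuity): 25520 × a(6|0.041) = 25520 × 5.225114 = 133,344.9105
Discount back 9 years: 133,344.9105 × (1+0.041)^(−9) = 133,344.9105 × 0.696536 = 92,879.5021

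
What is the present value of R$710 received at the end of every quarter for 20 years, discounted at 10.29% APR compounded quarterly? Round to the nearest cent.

R$23,981.95

i = 0.1029/4 = 0.025725 per quarter; n = 20·4 = 80.
PV = PMT · [1 − (1+i)^(−n)] / i = 710 · 33.777397 = 23,981.9516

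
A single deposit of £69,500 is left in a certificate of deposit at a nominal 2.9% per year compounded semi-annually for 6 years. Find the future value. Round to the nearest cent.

i = 0.029/2 = 0.0145 per half-year; n = 6·2 = 12.
FV = PV·(1+i)^n = 69,500 × 1.188570 = 82,605.5869

£82,605.59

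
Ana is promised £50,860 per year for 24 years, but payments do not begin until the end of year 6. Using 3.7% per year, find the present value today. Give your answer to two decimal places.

Value one period before first payment (t=5): 50860 × [1 − (1+0.037)^(−24)] / 0.037 = 50860 × 15.726255 = 799,837.3178
PV₀ = 799,837.3178 / (1+0.037)^5 = 799,837.3178 / 1.199206 = 666,972.4282

£666,972.43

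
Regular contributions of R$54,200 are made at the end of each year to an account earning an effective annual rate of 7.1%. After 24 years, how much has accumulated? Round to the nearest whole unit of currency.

Accumulation factor s(24|0.071) = 58.977055; FV = 54200 × 58.977055 = 3,196,556.3640

R$3,196,556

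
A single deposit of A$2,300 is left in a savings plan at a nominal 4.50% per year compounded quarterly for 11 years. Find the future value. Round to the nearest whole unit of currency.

A$3,763

i = 0.045/4 = 0.01125 per quarter; n = 11·4 = 44.
2,300 × (1+0.01125)^44 = 2,300 × 1.635971 = 3,762.7326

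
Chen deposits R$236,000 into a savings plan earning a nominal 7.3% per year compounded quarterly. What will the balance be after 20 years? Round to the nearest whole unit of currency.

With 4 periods per year: i = 0.01825, n = 80.
FV = PV·(1+i)^n = 236,000 × 4.249653 = 1,002,918.1794

R$1,002,918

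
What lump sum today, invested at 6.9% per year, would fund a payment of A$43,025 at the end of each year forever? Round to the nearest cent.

PV = C/r = 43025/0.069 = 623,550.7246

A$623,550.72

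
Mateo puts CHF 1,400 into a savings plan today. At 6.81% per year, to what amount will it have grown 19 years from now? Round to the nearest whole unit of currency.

FV = 1,400 × (1 + 0.0681)^19 = 4,895.0195

CHF 4,895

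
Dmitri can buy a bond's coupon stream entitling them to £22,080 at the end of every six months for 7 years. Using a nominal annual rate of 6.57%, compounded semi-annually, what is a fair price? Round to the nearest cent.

Periodic rate i = 0.0657/2 = 0.03285; n = 7 × 2 = 14 periods.
PV = PMT · [1 − (1+i)^(−n)] / i = 22080 · 11.079719 = 244,640.1907

£244,640.19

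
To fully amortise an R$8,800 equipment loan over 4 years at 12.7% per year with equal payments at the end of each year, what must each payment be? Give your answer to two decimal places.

R$2,940.09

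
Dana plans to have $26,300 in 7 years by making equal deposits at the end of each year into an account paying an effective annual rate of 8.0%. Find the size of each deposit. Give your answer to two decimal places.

PMT = 26300 / ( [(1+0.08)^7 − 1] / 0.08 ) = 26300 / 8.922803 = 2,947.5042

$2,947.50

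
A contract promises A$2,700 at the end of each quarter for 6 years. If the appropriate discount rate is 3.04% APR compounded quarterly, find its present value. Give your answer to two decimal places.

Periodic rate i = 0.0304/4 = 0.0076; n = 6 × 4 = 24 periods.
Annuity factor a(24|0.0076) = 21.862788; PV = 2700 × 21.862788 = 59,029.5281

A$59,029.53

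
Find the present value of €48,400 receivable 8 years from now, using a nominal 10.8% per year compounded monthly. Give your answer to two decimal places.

i = 0.108/12 = 0.009 per month; n = 8·12 = 96.
PV = FV·(1+i)^(−n) = 48,400 × 0.423105 = 20,478.2765

€20,478.28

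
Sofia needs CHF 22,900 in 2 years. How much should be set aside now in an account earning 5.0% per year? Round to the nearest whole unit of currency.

Discount factor = (1+0.05)^(−2) = 0.907029; PV = 22,900 × 0.907029 = 20,770.9751

CHF 20,771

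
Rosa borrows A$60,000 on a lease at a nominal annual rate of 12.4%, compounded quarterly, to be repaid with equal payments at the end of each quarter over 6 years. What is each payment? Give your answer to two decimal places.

A$3,581.12

Periodic rate i = 0.124/4 = 0.031; n = 6 × 4 = 24 periods.
PMT = 60000 / ( [1 − (1+0.031)^(−24)] / 0.031 ) = 60000 / 16.754544 = 3,581.1181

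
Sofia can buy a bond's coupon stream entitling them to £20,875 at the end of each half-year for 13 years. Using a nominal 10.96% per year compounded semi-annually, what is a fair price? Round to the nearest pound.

With 2 periods per year: i = 0.0548, n = 26.
PV = PMT · [1 − (1+i)^(−n)] / i = 20875 · 13.689945 = 285,777.5931

£285,778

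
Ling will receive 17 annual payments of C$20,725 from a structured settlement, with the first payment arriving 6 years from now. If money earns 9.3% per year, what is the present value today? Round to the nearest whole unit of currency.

Value one period before first payment (t=5): 20725 × [1 − (1+0.093)^(−17)] / 0.093 = 20725 × 8.381455 = 173,705.6507
PV₀ = 173,705.6507 / (1+0.093)^5 = 173,705.6507 / 1.559915 = 111,355.8755

C$111,356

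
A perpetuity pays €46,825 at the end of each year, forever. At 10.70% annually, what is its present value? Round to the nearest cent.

PV = C/r = 46825/0.107 = 437,616.8224

€437,616.82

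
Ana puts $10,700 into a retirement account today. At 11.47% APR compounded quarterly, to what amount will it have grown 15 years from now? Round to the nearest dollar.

With 4 periods per year: i = 0.028675, n = 60.
10,700 × (1+0.028675)^60 = 10,700 × 5.453698 = 58,354.5727

$58,355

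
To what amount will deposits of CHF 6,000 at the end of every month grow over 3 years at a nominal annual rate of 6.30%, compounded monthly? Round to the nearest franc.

CHF 237,079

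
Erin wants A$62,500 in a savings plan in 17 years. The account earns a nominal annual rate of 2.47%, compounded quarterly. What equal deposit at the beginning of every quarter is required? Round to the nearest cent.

Periodic rate i = 0.0247/4 = 0.006175; n = 17 × 4 = 68 periods.
FV-annuity factor × (1+i) = 84.705398; PMT = 62500 / 84.705398 = 737.8514

A$737.85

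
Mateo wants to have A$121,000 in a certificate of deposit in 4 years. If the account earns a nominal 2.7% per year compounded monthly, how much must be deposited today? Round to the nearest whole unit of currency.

With 12 periods per year: i = 0.00225, n = 48.
PV = 121,000 / (1 + 0.00225)^48 = 121,000 / 1.113913 = 108,626.1167

A$108,626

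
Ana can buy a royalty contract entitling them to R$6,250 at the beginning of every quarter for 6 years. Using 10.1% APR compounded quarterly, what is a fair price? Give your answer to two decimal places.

R$114,287.75

i = 0.101/4 = 0.02525 per quarter; n = 6·4 = 24.
PV = PMT · [1 − (1+i)^(−n)] / i × (1+i) = 6250 · 18.286040 = 114,287.7499
(Beginning-of-period payments → annuity-due factor ×(1+i).)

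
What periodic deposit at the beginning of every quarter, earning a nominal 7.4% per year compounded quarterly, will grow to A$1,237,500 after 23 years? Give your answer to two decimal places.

A$5,108.31

i = 0.074/4 = 0.0185 per quarter; n = 23·4 = 92.
FV-annuity factor × (1+i) = 242.252424; PMT = 1.2375e+06 / 242.252424 = 5,108.3080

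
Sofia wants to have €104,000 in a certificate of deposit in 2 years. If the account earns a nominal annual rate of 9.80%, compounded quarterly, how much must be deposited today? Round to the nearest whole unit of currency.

€85,691

i = 0.098/4 = 0.0245 per quarter; n = 2·4 = 8.
Discount factor = (1+0.0245)^(−8) = 0.823957; PV = 104,000 × 0.823957 = 85,691.4788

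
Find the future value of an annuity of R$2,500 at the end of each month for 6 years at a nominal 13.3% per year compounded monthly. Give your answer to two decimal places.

R$273,240.32

i = 0.133/12 = 0.0110833 per month; n = 6·12 = 72.
FV = 2500 × [(1+0.0110833)^72 − 1] / 0.0110833 = 2500 × 109.296127 = 273,240.3175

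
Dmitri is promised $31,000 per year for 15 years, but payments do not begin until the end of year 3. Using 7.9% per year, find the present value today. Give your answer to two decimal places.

$229,309.69

Value one period before first payment (t=2): 31000 × [1 − (1+0.079)^(−15)] / 0.079 = 31000 × 8.611992 = 266,971.7390
PV₀ = 266,971.7390 / (1+0.079)^2 = 266,971.7390 / 1.164241 = 229,309.6867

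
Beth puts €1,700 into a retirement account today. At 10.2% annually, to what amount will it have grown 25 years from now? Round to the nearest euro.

€19,275

FV = PV·(1+i)^n = 1,700 × 11.338089 = 19,274.7514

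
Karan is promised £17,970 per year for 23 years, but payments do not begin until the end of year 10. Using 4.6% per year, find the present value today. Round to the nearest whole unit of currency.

£167,983

PV at t=9 (ordinary 23-year annuity): 17970 × a(23|0.046) = 17970 × 14.012086 = 251,797.1808
PV₀ = 251,797.1808 / (1+0.046)^9 = 251,797.1808 / 1.498943 = 167,983.1429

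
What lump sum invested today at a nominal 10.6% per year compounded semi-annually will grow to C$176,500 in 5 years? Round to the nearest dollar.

Periodic rate i = 0.106/2 = 0.053; n = 5 × 2 = 10 periods.
PV = 176,500 / (1 + 0.053)^10 = 176,500 / 1.676037 = 105,307.9110

C$105,308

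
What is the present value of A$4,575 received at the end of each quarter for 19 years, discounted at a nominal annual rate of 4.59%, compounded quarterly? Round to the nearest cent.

Periodic rate i = 0.0459/4 = 0.011475; n = 19 × 4 = 76 periods.
PV = 4575 × [1 − (1+0.011475)^(−76)] / 0.011475 = 4575 × 50.531253 = 231,180.4832

A$231,180.48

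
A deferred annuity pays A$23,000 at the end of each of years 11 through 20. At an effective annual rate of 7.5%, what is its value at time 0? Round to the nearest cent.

Value one period before first payment (t=10): 23000 × [1 − (1+0.075)^(−10)] / 0.075 = 23000 × 6.864081 = 157,873.8620
PV₀ = 157,873.8620 / (1+0.075)^10 = 157,873.8620 / 2.061032 = 76,599.4393

A$76,599.44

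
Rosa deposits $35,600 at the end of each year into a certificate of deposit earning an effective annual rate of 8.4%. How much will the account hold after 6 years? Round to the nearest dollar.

FV = PMT · [(1+i)^n − 1] / i = 35600 · 7.410313 = 263,807.1594

$263,807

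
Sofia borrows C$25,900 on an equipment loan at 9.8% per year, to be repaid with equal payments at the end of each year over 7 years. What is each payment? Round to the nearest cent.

PMT = 25900 / ( [1 − (1+0.098)^(−7)] / 0.098 ) = 25900 / 4.900643 = 5,285.0207

C$5,285.02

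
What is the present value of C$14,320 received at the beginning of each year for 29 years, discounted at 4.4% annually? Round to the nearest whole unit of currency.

C$242,303

PV = 14320 × [1 − (1+0.044)^(−29)] / 0.044 × (1+i) = 14320 × 16.920624 = 242,303.3306
(Beginning-of-period payments → annuity-due factor ×(1+i).)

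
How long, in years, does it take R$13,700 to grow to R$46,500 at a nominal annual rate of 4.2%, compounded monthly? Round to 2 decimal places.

29.15 years

Periodic rate i = 0.042/12 = 0.0035.
n = ln(46500/13700) / ln(1+0.0035) = ln(3.39416) / 0.003494 = 349.7697 months
= 349.7697/12 years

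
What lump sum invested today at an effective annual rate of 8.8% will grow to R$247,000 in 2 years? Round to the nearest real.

R$208,660

PV = 247,000 / (1 + 0.088)^2 = 247,000 / 1.183744 = 208,659.9805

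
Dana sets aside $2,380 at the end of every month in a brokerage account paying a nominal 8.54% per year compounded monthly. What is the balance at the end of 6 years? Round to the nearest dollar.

$222,817

Periodic rate i = 0.0854/12 = 0.00711667; n = 6 × 12 = 72 periods.
Accumulation factor s(72|0.00711667) = 93.620543; FV = 2380 × 93.620543 = 222,816.8929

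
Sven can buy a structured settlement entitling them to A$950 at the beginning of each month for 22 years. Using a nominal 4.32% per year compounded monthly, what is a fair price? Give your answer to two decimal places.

A$162,280.91

Periodic rate i = 0.0432/12 = 0.0036; n = 22 × 12 = 264 periods.
Annuity factor a(264|0.0036) × (1+i) = 170.822009; PV = 950 × 170.822009 = 162,280.9086
(annuity-due: payments at period start, so ×(1+i).)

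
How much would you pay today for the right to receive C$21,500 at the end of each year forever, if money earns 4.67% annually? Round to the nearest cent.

PV = PMT / i = 21500 / 0.0467 = 460,385.4390

C$460,385.44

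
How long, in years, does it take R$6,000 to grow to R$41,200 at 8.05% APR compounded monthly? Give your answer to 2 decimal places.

Periodic rate i = 0.0805/12 = 0.00670833.
(1+i)^n = 41200/6000 = 6.86667, so n = ln 6.86667 / ln 1.00671 = 288.1690 months
= 288.1690/12 years

24.01 years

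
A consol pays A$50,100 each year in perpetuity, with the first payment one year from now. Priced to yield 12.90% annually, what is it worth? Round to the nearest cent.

PV = PMT / i = 50100 / 0.129 = 388,372.0930

A$388,372.09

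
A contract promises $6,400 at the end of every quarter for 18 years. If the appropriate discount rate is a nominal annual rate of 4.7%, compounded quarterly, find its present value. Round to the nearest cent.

i = 0.047/4 = 0.01175 per quarter; n = 18·4 = 72.
Annuity factor a(72|0.01175) = 48.404293; PV = 6400 × 48.404293 = 309,787.4767

$309,787.48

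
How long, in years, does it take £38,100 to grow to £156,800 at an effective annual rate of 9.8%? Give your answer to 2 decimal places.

(1+i)^n = 156800/38100 = 4.11549, so n = ln 4.11549 / ln 1.098 = 15.1327 years

15.13 years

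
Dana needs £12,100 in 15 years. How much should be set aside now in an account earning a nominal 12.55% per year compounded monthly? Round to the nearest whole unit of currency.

£1,860

With 12 periods per year: i = 0.0104583, n = 180.
PV = 12,100 / (1 + 0.0104583)^180 = 12,100 / 6.505996 = 1,859.8229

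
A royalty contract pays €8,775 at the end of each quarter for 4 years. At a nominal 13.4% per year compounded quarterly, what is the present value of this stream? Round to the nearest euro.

Periodic rate i = 0.134/4 = 0.0335; n = 4 × 4 = 16 periods.
Annuity factor a(16|0.0335) = 12.231493; PV = 8775 × 12.231493 = 107,331.3514

€107,331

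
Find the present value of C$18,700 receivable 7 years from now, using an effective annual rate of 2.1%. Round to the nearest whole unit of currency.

Discount factor = (1+0.021)^(−7) = 0.864609; PV = 18,700 × 0.864609 = 16,168.1903

C$16,168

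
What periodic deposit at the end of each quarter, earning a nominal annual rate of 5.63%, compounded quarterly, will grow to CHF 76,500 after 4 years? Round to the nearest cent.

With 4 periods per year: i = 0.014075, n = 16.
FV-annuity factor = 17.805190; PMT = 76500 / 17.805190 = 4,296.5001

CHF 4,296.50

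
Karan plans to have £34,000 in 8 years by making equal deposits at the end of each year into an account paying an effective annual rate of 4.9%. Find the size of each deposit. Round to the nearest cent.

FV-annuity factor = 9.515022; PMT = 34000 / 9.515022 = 3,573.2969

£3,573.30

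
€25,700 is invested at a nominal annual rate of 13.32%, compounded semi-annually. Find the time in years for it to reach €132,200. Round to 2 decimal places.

12.70 years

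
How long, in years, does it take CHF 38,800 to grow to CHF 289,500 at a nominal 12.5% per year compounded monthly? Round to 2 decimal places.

16.16 years

Periodic rate i = 0.125/12 = 0.0104167.
n = ln(289500/38800) / ln(1+0.0104167) = ln(7.46134) / 0.010363 = 193.9377 months
= 193.9377/12 years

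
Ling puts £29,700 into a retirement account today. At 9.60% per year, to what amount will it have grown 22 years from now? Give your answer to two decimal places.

£223,145.76

FV = 29,700 × (1 + 0.096)^22 = 223,145.7607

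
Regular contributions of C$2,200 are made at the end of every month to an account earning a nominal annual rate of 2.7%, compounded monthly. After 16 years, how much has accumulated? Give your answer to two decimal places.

C$527,596.97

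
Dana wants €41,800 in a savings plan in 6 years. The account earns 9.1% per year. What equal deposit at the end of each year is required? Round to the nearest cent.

PMT = 41800 / ( [(1+0.091)^6 − 1] / 0.091 ) = 41800 / 7.542341 = 5,542.0457

€5,542.05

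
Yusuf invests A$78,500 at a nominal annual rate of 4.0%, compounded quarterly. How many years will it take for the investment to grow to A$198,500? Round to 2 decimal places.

Periodic rate i = 0.04/4 = 0.01.
(1+i)^n = 198500/78500 = 2.52866, so n = ln 2.52866 / ln 1.01 = 93.2321 quarters
= 93.2321/4 years

23.31 years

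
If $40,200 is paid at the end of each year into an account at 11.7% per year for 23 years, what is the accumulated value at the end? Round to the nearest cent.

$4,034,283.40

FV = PMT · [(1+i)^n − 1] / i = 40200 · 100.355308 = 4,034,283.4001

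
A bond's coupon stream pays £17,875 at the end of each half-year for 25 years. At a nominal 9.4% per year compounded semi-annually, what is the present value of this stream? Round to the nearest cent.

i = 0.094/2 = 0.047 per half-year; n = 25·2 = 50.
Annuity factor a(50|0.047) = 19.135835; PV = 17875 × 19.135835 = 342,053.0572

£342,053.06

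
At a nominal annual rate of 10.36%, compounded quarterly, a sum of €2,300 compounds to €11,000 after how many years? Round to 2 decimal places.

Periodic rate i = 0.1036/4 = 0.0259.
(1+i)^n = 11000/2300 = 4.78261, so n = ln 4.78261 / ln 1.0259 = 61.2033 quarters
= 61.2033/4 years

15.30 years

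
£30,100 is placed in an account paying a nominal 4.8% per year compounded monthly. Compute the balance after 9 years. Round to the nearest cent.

With 12 periods per year: i = 0.004, n = 108.
FV = 30,100 × (1 + 0.004)^108 = 46,324.1521

£46,324.15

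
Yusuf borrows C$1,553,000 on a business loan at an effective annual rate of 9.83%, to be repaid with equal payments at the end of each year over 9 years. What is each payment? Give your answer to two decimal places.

Annuity-PV factor = 5.798146; PMT = 1.553e+06 / 5.798146 = 267,844.2496

C$267,844.25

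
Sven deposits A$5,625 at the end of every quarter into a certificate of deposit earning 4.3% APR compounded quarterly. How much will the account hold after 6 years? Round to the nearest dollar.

Periodic rate i = 0.043/4 = 0.01075; n = 6 × 4 = 24 periods.
FV = PMT · [(1+i)^n − 1] / i = 5625 · 27.214687 = 153,082.6124

A$153,083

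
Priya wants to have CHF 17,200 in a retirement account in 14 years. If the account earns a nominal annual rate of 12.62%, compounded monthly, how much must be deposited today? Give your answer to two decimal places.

With 12 periods per year: i = 0.0105167, n = 168.
PV = FV·(1+i)^(−n) = 17,200 × 0.172463 = 2,966.3587

CHF 2,966.36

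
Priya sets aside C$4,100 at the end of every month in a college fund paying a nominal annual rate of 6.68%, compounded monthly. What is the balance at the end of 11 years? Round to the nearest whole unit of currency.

i = 0.0668/12 = 0.00556667 per month; n = 11·12 = 132.
Accumulation factor s(132|0.00556667) = 194.159400; FV = 4100 × 194.159400 = 796,053.5417

C$796,054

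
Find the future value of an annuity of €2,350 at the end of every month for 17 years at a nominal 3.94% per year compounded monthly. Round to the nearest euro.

Periodic rate i = 0.0394/12 = 0.00328333; n = 17 × 12 = 204 periods.
FV = 2350 × [(1+0.00328333)^204 − 1] / 0.00328333 = 2350 × 289.859072 = 681,168.8185

€681,169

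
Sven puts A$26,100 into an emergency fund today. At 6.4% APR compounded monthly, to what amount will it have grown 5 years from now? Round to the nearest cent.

Periodic rate i = 0.064/12 = 0.00533333; n = 5 × 12 = 60 periods.
FV = 26,100 × (1 + 0.00533333)^60 = 35,912.4849

A$35,912.48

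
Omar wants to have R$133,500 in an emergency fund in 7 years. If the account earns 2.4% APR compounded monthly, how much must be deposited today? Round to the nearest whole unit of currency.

R$112,874

Periodic rate i = 0.024/12 = 0.002; n = 7 × 12 = 84 periods.
Discount factor = (1+0.002)^(−84) = 0.845496; PV = 133,500 × 0.845496 = 112,873.6729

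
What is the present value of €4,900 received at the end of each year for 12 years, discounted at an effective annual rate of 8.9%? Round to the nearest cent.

PV = PMT · [1 − (1+i)^(−n)] / i = 4900 · 7.196940 = 35,265.0076

€35,265.01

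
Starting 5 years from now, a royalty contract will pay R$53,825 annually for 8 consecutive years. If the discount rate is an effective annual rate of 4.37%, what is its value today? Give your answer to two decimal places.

Value one period before first payment (t=4): 53825 × [1 − (1+0.0437)^(−8)] / 0.0437 = 53825 × 6.631060 = 356,916.8112
PV₀ = 356,916.8112 / (1+0.0437)^4 = 356,916.8112 / 1.186596 = 300,790.6071

R$300,790.61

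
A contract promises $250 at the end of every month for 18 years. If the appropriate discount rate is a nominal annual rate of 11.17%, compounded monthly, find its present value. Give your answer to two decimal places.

With 12 periods per year: i = 0.00930833, n = 216.
PV = 250 × [1 − (1+0.00930833)^(−216)] / 0.00930833 = 250 × 92.910353 = 23,227.5883

$23,227.59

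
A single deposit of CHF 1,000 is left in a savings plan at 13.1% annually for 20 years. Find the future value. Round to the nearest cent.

FV = 1,000 × (1 + 0.131)^20 = 11,728.7600

CHF 11,728.76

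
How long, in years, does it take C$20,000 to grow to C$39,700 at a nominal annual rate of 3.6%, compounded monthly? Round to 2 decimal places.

Periodic rate i = 0.036/12 = 0.003.
n = ln(39700/20000) / ln(1+0.003) = ln(1.98500) / 0.002996 = 228.8823 months
= 228.8823/12 years

19.07 years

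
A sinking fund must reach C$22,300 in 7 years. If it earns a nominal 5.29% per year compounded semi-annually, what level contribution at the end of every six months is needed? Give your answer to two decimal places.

C$1,336.84

i = 0.0529/2 = 0.02645 per half-year; n = 7·2 = 14.
FV-annuity factor = 16.681148; PMT = 22300 / 16.681148 = 1,336.8384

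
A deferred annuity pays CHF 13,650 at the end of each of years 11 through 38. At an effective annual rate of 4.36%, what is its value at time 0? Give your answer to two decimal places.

PV at t=10 (ordinary 28-year annuity): 13650 × a(28|0.0436) = 13650 × 15.992582 = 218,298.7443
Discount back 10 years: 218,298.7443 × (1+0.0436)^(−10) = 218,298.7443 × 0.652618 = 142,465.7712

CHF 142,465.77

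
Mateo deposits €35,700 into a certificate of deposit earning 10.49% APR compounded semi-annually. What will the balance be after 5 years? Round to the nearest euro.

€59,523

Periodic rate i = 0.1049/2 = 0.05245; n = 5 × 2 = 10 periods.
FV = 35,700 × (1 + 0.05245)^10 = 59,522.7435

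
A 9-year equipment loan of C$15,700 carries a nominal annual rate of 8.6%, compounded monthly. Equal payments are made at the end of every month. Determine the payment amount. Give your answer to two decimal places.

C$209.31

i = 0.086/12 = 0.00716667 per month; n = 9·12 = 108.
Annuity-PV factor = 75.008451; PMT = 15700 / 75.008451 = 209.3097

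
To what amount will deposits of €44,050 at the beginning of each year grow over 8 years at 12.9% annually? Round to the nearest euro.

Accumulation factor s(8|0.129) × (1+i) = 14.350391; FV = 44050 × 14.350391 = 632,134.7305
Payments are at the start of each period, so multiply by (1+i).

€632,135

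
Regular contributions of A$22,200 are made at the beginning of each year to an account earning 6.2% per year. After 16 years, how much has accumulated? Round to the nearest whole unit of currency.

A$615,320

FV = PMT · [(1+i)^n − 1] / i × (1+i) = 22200 · 27.717111 = 615,319.8533
(annuity-due: payments at period start, so ×(1+i).)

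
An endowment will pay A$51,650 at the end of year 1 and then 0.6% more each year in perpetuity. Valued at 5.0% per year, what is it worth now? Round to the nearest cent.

PV = PMT / (i − g) = 51650 / (0.05 − 0.006) = 51650 / 0.044000 = 1,173,863.6364

A$1,173,863.64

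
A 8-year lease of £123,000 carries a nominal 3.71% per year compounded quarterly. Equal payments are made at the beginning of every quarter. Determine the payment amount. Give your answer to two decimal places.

Periodic rate i = 0.0371/4 = 0.009275; n = 8 × 4 = 32 periods.
Annuity-PV factor × (1+i) = 27.834228; PMT = 123000 / 27.834228 = 4,419.0196

£4,419.02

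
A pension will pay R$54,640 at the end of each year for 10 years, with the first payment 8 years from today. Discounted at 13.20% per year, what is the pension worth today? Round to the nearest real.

R$123,487

Value one period before first payment (t=7): 54640 × [1 − (1+0.132)^(−10)] / 0.132 = 54640 × 5.383146 = 294,135.0705
Discount back 7 years: 294,135.0705 × (1+0.132)^(−7) = 294,135.0705 × 0.419831 = 123,487.1654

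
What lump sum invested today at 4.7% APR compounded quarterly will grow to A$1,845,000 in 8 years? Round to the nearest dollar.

A$1,269,561

i = 0.047/4 = 0.01175 per quarter; n = 8·4 = 32.
PV = FV·(1+i)^(−n) = 1,845,000 × 0.688109 = 1,269,560.9407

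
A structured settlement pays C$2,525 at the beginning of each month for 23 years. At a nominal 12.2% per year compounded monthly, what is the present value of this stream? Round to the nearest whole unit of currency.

i = 0.122/12 = 0.0101667 per month; n = 23·12 = 276.
PV = 2525 × [1 − (1+0.0101667)^(−276)] / 0.0101667 × (1+i) = 2525 × 93.268975 = 235,504.1607
(Beginning-of-period payments → annuity-due factor ×(1+i).)

C$235,504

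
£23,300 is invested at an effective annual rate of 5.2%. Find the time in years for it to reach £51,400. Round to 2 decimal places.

n = ln(51400/23300) / ln(1+0.052) = ln(2.20601) / 0.050693 = 15.6073 years

15.61 years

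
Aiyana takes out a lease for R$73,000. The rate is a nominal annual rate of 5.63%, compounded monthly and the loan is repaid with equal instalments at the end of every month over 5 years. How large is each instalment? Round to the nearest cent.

R$1,398.77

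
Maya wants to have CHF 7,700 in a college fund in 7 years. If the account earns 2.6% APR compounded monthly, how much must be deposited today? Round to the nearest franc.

CHF 6,420

With 12 periods per year: i = 0.00216667, n = 84.
Discount factor = (1+0.00216667)^(−84) = 0.833765; PV = 7,700 × 0.833765 = 6,419.9942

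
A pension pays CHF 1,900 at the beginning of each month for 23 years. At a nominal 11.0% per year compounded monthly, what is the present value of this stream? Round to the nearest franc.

i = 0.11/12 = 0.00916667 per month; n = 23·12 = 276.
Annuity factor a(276|0.00916667) × (1+i) = 101.219515; PV = 1900 × 101.219515 = 192,317.0790
(annuity-due: payments at period start, so ×(1+i).)

CHF 192,317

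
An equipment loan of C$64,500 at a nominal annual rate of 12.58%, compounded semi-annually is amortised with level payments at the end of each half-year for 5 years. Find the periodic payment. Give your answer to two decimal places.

C$8,884.28

Periodic rate i = 0.1258/2 = 0.0629; n = 5 × 2 = 10 periods.
Annuity-PV factor = 7.260011; PMT = 64500 / 7.260011 = 8,884.2843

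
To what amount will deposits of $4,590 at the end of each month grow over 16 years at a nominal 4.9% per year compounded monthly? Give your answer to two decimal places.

With 12 periods per year: i = 0.00408333, n = 192.
Accumulation factor s(192|0.00408333) = 290.625827; FV = 4590 × 290.625827 = 1,333,972.5472

$1,333,972.55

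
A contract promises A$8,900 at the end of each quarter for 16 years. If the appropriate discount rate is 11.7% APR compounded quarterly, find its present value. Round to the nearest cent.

Periodic rate i = 0.117/4 = 0.02925; n = 16 × 4 = 64 periods.
PV = PMT · [1 − (1+i)^(−n)] / i = 8900 · 28.786239 = 256,197.5301

A$256,197.53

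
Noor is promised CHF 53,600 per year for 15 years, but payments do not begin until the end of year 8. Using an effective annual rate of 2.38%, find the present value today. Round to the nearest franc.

Value one period before first payment (t=7): 53600 × [1 − (1+0.0238)^(−15)] / 0.0238 = 53600 × 12.491381 = 669,538.0348
Discount back 7 years: 669,538.0348 × (1+0.0238)^(−7) = 669,538.0348 × 0.848192 = 567,896.7415

CHF 567,897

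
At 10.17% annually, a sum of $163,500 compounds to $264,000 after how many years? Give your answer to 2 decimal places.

4.95 years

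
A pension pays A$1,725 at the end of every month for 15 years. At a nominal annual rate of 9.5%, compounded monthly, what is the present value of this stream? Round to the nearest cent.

i = 0.095/12 = 0.00791667 per month; n = 15·12 = 180.
PV = 1725 × [1 − (1+0.00791667)^(−180)] / 0.00791667 = 1725 × 95.764831 = 165,194.3330

A$165,194.33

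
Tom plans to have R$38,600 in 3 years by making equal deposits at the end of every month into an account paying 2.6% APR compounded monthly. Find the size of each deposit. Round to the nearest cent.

i = 0.026/12 = 0.00216667 per month; n = 3·12 = 36.
PMT = 38600 / ( [(1+0.00216667)^36 − 1] / 0.00216667 ) = 38600 / 37.399126 = 1,032.1097

R$1,032.11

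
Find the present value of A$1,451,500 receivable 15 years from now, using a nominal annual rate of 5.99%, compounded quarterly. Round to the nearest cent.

A$594,971.73

Periodic rate i = 0.0599/4 = 0.014975; n = 15 × 4 = 60 periods.
PV = FV·(1+i)^(−n) = 1,451,500 × 0.409901 = 594,971.7257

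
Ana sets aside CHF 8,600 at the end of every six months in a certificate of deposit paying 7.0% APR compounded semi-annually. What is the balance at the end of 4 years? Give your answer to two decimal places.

CHF 77,844.51

Periodic rate i = 0.07/2 = 0.035; n = 4 × 2 = 8 periods.
FV = PMT · [(1+i)^n − 1] / i = 8600 · 9.051687 = 77,844.5062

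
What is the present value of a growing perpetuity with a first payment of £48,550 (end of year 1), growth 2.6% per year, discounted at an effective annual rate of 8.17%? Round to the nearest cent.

£871,633.75

PV = D₁/(r − g) = 48550/(0.0817 − 0.026) = 871,633.7522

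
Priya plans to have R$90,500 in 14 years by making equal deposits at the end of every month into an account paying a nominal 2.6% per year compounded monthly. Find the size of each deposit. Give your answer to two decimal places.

With 12 periods per year: i = 0.00216667, n = 168.
FV-annuity factor = 202.388155; PMT = 90500 / 202.388155 = 447.1606

R$447.16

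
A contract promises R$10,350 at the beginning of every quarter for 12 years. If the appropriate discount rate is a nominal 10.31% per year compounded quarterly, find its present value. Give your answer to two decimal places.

R$290,481.26

With 4 periods per year: i = 0.025775, n = 48.
PV = PMT · [1 − (1+i)^(−n)] / i × (1+i) = 10350 · 28.065822 = 290,481.2588
(Beginning-of-period payments → annuity-due factor ×(1+i).)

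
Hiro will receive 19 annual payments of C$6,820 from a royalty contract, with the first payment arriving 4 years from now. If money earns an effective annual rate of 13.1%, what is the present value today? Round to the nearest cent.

Value one period before first payment (t=3): 6820 × [1 − (1+0.131)^(−19)] / 0.131 = 6820 × 6.897484 = 47,040.8390
PV₀ = 47,040.8390 / (1+0.131)^3 = 47,040.8390 / 1.446731 = 32,515.2610

C$32,515.26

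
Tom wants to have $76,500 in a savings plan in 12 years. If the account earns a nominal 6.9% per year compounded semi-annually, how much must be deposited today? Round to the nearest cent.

$33,894.53

i = 0.069/2 = 0.0345 per half-year; n = 12·2 = 24.
PV = 76,500 / (1 + 0.0345)^24 = 76,500 / 2.257002 = 33,894.5252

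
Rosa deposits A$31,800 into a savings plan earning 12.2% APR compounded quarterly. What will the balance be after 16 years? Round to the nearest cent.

A$217,519.84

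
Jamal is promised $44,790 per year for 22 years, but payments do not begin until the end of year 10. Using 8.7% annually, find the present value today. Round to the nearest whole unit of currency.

$204,220

PV at t=9 (ordinary 22-year annuity): 44790 × a(22|0.087) = 44790 × 9.660120 = 432,676.7781
PV₀ = 432,676.7781 / (1+0.087)^9 = 432,676.7781 / 2.118683 = 204,219.7265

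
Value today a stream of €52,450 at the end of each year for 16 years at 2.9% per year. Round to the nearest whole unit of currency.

€663,895

PV = 52450 × [1 − (1+0.029)^(−16)] / 0.029 = 52450 × 12.657670 = 663,894.8177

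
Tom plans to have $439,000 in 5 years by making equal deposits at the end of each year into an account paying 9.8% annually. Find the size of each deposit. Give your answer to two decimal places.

PMT = 439000 / ( [(1+0.098)^5 − 1] / 0.098 ) = 439000 / 6.080838 = 72,193.9946

$72,193.99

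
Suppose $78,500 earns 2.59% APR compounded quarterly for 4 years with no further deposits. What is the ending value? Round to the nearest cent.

With 4 periods per year: i = 0.006475, n = 16.
FV = PV·(1+i)^n = 78,500 × 1.108786 = 87,039.7282

$87,039.73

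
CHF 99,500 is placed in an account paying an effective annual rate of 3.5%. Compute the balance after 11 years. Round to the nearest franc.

CHF 145,267

FV = 99,500 × (1 + 0.035)^11 = 145,266.9869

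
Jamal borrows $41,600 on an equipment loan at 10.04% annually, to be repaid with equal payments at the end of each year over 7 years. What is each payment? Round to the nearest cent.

PMT = 41600 / ( [1 − (1+0.1004)^(−7)] / 0.1004 ) = 41600 / 4.862014 = 8,556.1251

$8,556.13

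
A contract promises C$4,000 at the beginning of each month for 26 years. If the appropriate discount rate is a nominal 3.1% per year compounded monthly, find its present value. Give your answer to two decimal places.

C$858,306.30

i = 0.031/12 = 0.00258333 per month; n = 26·12 = 312.
Annuity factor a(312|0.00258333) × (1+i) = 214.576574; PV = 4000 × 214.576574 = 858,306.2959
Payments are at the start of each period, so multiply by (1+i).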